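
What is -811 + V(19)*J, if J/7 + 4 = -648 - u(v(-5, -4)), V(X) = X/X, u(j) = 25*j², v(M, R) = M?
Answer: -9750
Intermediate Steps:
V(X) = 1
J = -8939 (J = -28 + 7*(-648 - 25*(-5)²) = -28 + 7*(-648 - 25*25) = -28 + 7*(-648 - 1*625) = -28 + 7*(-648 - 625) = -28 + 7*(-1273) = -28 - 8911 = -8939)
-811 + V(19)*J = -811 + 1*(-8939) = -811 - 8939 = -9750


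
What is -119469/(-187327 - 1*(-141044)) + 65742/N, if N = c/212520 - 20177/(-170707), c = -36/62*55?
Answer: 10369679121844692111/18619720648481 ≈ 5.5692e+5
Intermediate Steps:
c = -990/31 (c = -36*1/62*55 = -18/31*55 = -990/31 ≈ -31.935)
N = 402301507/3407994548 (N = -990/31/212520 - 20177/(-170707) = -990/31*1/212520 - 20177*(-1/170707) = -3/19964 + 20177/170707 = 402301507/3407994548 ≈ 0.11805)
-119469/(-187327 - 1*(-141044)) + 65742/N = -119469/(-187327 - 1*(-141044)) + 65742/(402301507/3407994548) = -119469/(-187327 + 141044) + 65742*(3407994548/402301507) = -119469/(-46283) + 224048377574616/402301507 = -119469*(-1/46283) + 224048377574616/402301507 = 119469/46283 + 224048377574616/402301507 = 10369679121844692111/18619720648481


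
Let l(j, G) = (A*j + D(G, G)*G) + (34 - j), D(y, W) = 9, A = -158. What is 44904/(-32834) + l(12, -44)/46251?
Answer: -1075694042/759302667 ≈ -1.4167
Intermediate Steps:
l(j, G) = 34 - 159*j + 9*G (l(j, G) = (-158*j + 9*G) + (34 - j) = 34 - 159*j + 9*G)
44904/(-32834) + l(12, -44)/46251 = 44904/(-32834) + (34 - 159*12 + 9*(-44))/46251 = 44904*(-1/32834) + (34 - 1908 - 396)*(1/46251) = -22452/16417 - 2270*1/46251 = -22452/16417 - 2270/46251 = -1075694042/759302667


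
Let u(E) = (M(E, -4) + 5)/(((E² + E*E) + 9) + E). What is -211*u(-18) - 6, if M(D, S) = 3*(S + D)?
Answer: 9037/639 ≈ 14.142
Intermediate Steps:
M(D, S) = 3*D + 3*S (M(D, S) = 3*(D + S) = 3*D + 3*S)
u(E) = (-7 + 3*E)/(9 + E + 2*E²) (u(E) = ((3*E + 3*(-4)) + 5)/(((E² + E*E) + 9) + E) = ((3*E - 12) + 5)/(((E² + E²) + 9) + E) = ((-12 + 3*E) + 5)/((2*E² + 9) + E) = (-7 + 3*E)/((9 + 2*E²) + E) = (-7 + 3*E)/(9 + E + 2*E²))
-211*u(-18) - 6 = -211*(-7 + 3*(-18))/(9 - 18 + 2*(-18)²) - 6 = -211*(-7 - 54)/(9 - 18 + 2*324) - 6 = -211*(-61)/(9 - 18 + 648) - 6 = -211*(-61)/639 - 6 = -211*(-61/639) - 6 = 12871/639 - 6 = 9037/639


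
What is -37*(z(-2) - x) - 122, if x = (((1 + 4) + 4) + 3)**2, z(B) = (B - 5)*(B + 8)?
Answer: 6760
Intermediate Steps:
z(B) = (-5 + B)*(8 + B)
x = 144 (x = ((5 + 4) + 3)**2 = (9 + 3)**2 = 12**2 = 144)
-37*(z(-2) - x) - 122 = -37*((-40 + (-2)**2 + 3*(-2)) - 1*144) - 122 = -37*((-40 + 4 - 6) - 144) - 122 = -37*(-42 - 144) - 122 = -37*(-186) - 122 = 6882 - 122 = 6760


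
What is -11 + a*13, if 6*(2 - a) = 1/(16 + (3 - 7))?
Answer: 1067/72 ≈ 14.819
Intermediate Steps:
a = 143/72 (a = 2 - 1/(6*(16 + (3 - 7))) = 2 - 1/(6*(16 - 4)) = 2 - ⅙/12 = 2 - ⅙*1/12 = 2 - 1/72 = 143/72 ≈ 1.9861)
-11 + a*13 = -11 + (143/72)*13 = -11 + 1859/72 = 1067/72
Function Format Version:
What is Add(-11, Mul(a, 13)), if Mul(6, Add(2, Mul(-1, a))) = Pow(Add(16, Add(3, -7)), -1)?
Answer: Rational(1067, 72) ≈ 14.819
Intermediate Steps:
a = Rational(143, 72) (a = Add(2, Mul(Rational(-1, 6), Pow(Add(16, Add(3, -7)), -1))) = Add(2, Mul(Rational(-1, 6), Pow(Add(16, -4), -1))) = Add(2, Mul(Rational(-1, 6), Pow(12, -1))) = Add(2, Mul(Rational(-1, 6), Rational(1, 12))) = Add(2, Rational(-1, 72)) = Rational(143, 72) ≈ 1.9861)
Add(-11, Mul(a, 13)) = Add(-11, Mul(Rational(143, 72), 13)) = Add(-11, Rational(1859, 72)) = Rational(1067, 72)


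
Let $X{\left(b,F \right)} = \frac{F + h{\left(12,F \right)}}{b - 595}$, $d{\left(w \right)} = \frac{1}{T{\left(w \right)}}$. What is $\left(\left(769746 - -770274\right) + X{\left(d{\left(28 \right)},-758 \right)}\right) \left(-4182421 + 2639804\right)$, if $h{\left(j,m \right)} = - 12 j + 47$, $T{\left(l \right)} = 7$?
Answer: $- \frac{3297420590408835}{1388} \approx -2.3757 \cdot 10^{12}$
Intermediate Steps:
$h{\left(j,m \right)} = 47 - 12 j$
$d{\left(w \right)} = \frac{1}{7}$
$X{\left(b,F \right)} = \frac{-97 + F}{-595 + b}$ ($X{\left(b,F \right)} = \frac{F + \left(47 - 144\right)}{b - 595} = \frac{F + \left(47 - 144\right)}{-595 + b} = \frac{F - 97}{-595 + b} = \frac{-97 + F}{-595 + b}$)
$\left(\left(769746 - -770274\right) + X{\left(d{\left(28 \right)},-758 \right)}\right) \left(-4182421 + 2639804\right) = \left(\left(769746 - -770274\right) + \frac{-97 - 758}{-595 + \frac{1}{7}}\right) \left(-4182421 + 2639804\right) = \left(\left(769746 + 770274\right) + \frac{1}{- \frac{4164}{7}} \left(-855\right)\right) \left(-1542617\right) = \left(1540020 - - \frac{1995}{1388}\right) \left(-1542617\right) = \left(1540020 + \frac{1995}{1388}\right) \left(-1542617\right) = \frac{2137549755}{1388} \left(-1542617\right) = - \frac{3297420590408835}{1388}$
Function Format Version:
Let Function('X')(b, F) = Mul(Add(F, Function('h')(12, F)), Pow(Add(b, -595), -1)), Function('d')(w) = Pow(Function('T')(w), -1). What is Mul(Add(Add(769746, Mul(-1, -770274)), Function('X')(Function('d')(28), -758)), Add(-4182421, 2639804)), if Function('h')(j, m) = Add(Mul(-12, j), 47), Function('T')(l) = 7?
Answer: Rational(-3297420590408835, 1388) ≈ -2.3757e+12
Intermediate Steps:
Function('h')(j, m) = Add(47, Mul(-12, j))
Function('d')(w) = Rational(1, 7) (Function('d')(w) = Pow(7, -1) = Rational(1, 7))
Function('X')(b, F) = Mul(Pow(Add(-595, b), -1), Add(-97, F)) (Function('X')(b, F) = Mul(Add(F, Add(47, Mul(-12, 12))), Pow(Add(b, -595), -1)) = Mul(Add(F, Add(47, -144)), Pow(Add(-595, b), -1)) = Mul(Add(F, -97), Pow(Add(-595, b), -1)) = Mul(Add(-97, F), Pow(Add(-595, b), -1)) = Mul(Pow(Add(-595, b), -1), Add(-97, F)))
Mul(Add(Add(769746, Mul(-1, -770274)), Function('X')(Function('d')(28), -758)), Add(-4182421, 2639804)) = Mul(Add(Add(769746, Mul(-1, -770274)), Mul(Pow(Add(-595, Rational(1, 7)), -1), Add(-97, -758))), Add(-4182421, 2639804)) = Mul(Add(Add(769746, 770274), Mul(Pow(Rational(-4164, 7), -1), -855)), -1542617) = Mul(Add(1540020, Mul(Rational(-7, 4164), -855)), -1542617) = Mul(Add(1540020, Rational(1995, 1388)), -1542617) = Mul(Rational(2137549755, 1388), -1542617) = Rational(-3297420590408835, 1388)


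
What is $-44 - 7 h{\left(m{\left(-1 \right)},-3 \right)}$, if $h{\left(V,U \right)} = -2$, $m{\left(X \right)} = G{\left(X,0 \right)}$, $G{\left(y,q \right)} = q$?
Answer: $-30$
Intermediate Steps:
$m{\left(X \right)} = 0$
$-44 - 7 h{\left(m{\left(-1 \right)},-3 \right)} = -44 - -14 = -44 + 14 = -30$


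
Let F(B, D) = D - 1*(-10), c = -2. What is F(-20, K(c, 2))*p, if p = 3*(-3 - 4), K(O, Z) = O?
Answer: -168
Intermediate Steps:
F(B, D) = 10 + D (F(B, D) = D + 10 = 10 + D)
p = -21 (p = 3*(-7) = -21)
F(-20, K(c, 2))*p = (10 - 2)*(-21) = 8*(-21) = -168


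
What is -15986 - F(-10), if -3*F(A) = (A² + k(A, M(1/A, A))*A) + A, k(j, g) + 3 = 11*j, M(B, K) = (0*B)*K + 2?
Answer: -46738/3 ≈ -15579.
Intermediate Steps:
M(B, K) = 2 (M(B, K) = 0*K + 2 = 0 + 2 = 2)
k(j, g) = -3 + 11*j
F(A) = -A/3 - A²/3 - A*(-3 + 11*A)/3 (F(A) = -((A² + (-3 + 11*A)*A) + A)/3 = -((A² + A*(-3 + 11*A)) + A)/3 = -(A + A² + A*(-3 + 11*A))/3 = -A/3 - A²/3 - A*(-3 + 11*A)/3)
-15986 - F(-10) = -15986 - 2*(-10)*(1 - 6*(-10))/3 = -15986 - 2*(-10)*(1 + 60)/3 = -15986 - 2*(-10)*61/3 = -15986 - 1*(-1220/3) = -15986 + 1220/3 = -46738/3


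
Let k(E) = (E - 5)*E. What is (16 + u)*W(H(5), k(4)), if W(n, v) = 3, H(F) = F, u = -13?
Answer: 9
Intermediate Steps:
k(E) = E*(-5 + E) (k(E) = (-5 + E)*E = E*(-5 + E))
(16 + u)*W(H(5), k(4)) = (16 - 13)*3 = 3*3 = 9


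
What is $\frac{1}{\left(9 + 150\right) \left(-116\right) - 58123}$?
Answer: $- \frac{1}{76567} \approx -1.306 \cdot 10^{-5}$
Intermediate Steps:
$\frac{1}{\left(9 + 150\right) \left(-116\right) - 58123} = \frac{1}{159 \left(-116\right) - 58123} = \frac{1}{-18444 - 58123} = \frac{1}{-76567} = - \frac{1}{76567}$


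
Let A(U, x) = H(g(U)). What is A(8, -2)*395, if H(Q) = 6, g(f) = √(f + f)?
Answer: 2370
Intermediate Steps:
g(f) = √2*√f (g(f) = √(2*f) = √2*√f)
A(U, x) = 6
A(8, -2)*395 = 6*395 = 2370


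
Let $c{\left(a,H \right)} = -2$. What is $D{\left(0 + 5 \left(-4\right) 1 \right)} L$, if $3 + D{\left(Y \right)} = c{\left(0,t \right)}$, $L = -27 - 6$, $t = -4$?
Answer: $165$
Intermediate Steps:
$L = -33$ ($L = -27 - 6 = -33$)
$D{\left(Y \right)} = -5$ ($D{\left(Y \right)} = -3 - 2 = -5$)
$D{\left(0 + 5 \left(-4\right) 1 \right)} L = \left(-5\right) \left(-33\right) = 165$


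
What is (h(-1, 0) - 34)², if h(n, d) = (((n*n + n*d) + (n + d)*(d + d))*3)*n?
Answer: 1369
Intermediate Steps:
h(n, d) = n*(3*n² + 3*d*n + 6*d*(d + n)) (h(n, d) = (((n² + d*n) + (d + n)*(2*d))*3)*n = (((n² + d*n) + 2*d*(d + n))*3)*n = ((n² + d*n + 2*d*(d + n))*3)*n = (3*n² + 3*d*n + 6*d*(d + n))*n = n*(3*n² + 3*d*n + 6*d*(d + n)))
(h(-1, 0) - 34)² = (3*(-1)*((-1)² + 2*0² + 3*0*(-1)) - 34)² = (3*(-1)*(1 + 2*0 + 0) - 34)² = (3*(-1)*(1 + 0 + 0) - 34)² = (3*(-1)*1 - 34)² = (-3 - 34)² = (-37)² = 1369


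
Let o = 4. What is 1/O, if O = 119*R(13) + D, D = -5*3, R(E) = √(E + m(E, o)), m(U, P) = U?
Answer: 15/367961 + 119*√26/367961 ≈ 0.0016898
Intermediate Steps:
R(E) = √2*√E (R(E) = √(E + E) = √(2*E) = √2*√E)
D = -15
O = -15 + 119*√26 (O = 119*(√2*√13) - 15 = 119*√26 - 15 = -15 + 119*√26 ≈ 591.78)
1/O = 1/(-15 + 119*√26)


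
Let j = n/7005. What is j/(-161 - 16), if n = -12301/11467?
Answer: 12301/14217761295 ≈ 8.6519e-7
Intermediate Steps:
n = -12301/11467 (n = -12301*1/11467 = -12301/11467 ≈ -1.0727)
j = -12301/80326335 (j = -12301/11467/7005 = -12301/11467*1/7005 = -12301/80326335 ≈ -0.00015314)
j/(-161 - 16) = -12301/(80326335*(-161 - 16)) = -12301/80326335/(-177) = -12301/80326335*(-1/177) = 12301/14217761295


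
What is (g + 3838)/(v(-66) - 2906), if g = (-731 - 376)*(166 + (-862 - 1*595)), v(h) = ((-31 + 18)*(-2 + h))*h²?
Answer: 1432975/3847798 ≈ 0.37241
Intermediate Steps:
v(h) = h²*(26 - 13*h) (v(h) = (-13*(-2 + h))*h² = (26 - 13*h)*h² = h²*(26 - 13*h))
g = 1429137 (g = -1107*(166 + (-862 - 595)) = -1107*(166 - 1457) = -1107*(-1291) = 1429137)
(g + 3838)/(v(-66) - 2906) = (1429137 + 3838)/(13*(-66)²*(2 - 1*(-66)) - 2906) = 1432975/(13*4356*(2 + 66) - 2906) = 1432975/(13*4356*68 - 2906) = 1432975/(3850704 - 2906) = 1432975/3847798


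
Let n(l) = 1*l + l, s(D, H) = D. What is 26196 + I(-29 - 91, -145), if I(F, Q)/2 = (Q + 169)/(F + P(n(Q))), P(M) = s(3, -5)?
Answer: 1021628/39 ≈ 26196.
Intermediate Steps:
n(l) = 2*l (n(l) = l + l = 2*l)
P(M) = 3
I(F, Q) = 2*(169 + Q)/(3 + F) (I(F, Q) = 2*((Q + 169)/(F + 3)) = 2*((169 + Q)/(3 + F)) = 2*(169 + Q)/(3 + F))
26196 + I(-29 - 91, -145) = 26196 + 2*(169 - 145)/(3 + (-29 - 91)) = 26196 + 2*24/(3 - 120) = 26196 + 2*24/(-117) = 26196 + 2*(-1/117)*24 = 26196 - 16/39 = 1021628/39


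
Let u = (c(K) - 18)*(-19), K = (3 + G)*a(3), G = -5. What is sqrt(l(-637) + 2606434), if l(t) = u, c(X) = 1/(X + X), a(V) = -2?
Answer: sqrt(41708378)/4 ≈ 1614.6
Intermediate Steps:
K = 4 (K = (3 - 5)*(-2) = -2*(-2) = 4)
c(X) = 1/(2*X)
u = 2717/8 (u = ((1/2)/4 - 18)*(-19) = ((1/2)*(1/4) - 18)*(-19) = (1/8 - 18)*(-19) = -143/8*(-19) = 2717/8 ≈ 339.63)
l(t) = 2717/8
sqrt(l(-637) + 2606434) = sqrt(2717/8 + 2606434) = sqrt(20854189/8) = sqrt(41708378)/4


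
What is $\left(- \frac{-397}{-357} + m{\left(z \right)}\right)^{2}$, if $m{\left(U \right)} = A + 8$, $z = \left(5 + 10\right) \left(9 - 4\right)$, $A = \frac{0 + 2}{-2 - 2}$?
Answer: $\frac{20802721}{509796} \approx 40.806$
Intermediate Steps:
$A = - \frac{1}{2}$ ($A = \frac{2}{-4} = 2 \left(- \frac{1}{4}\right) = - \frac{1}{2} \approx -0.5$)
$z = 75$ ($z = 15 \cdot 5 = 75$)
$m{\left(U \right)} = \frac{15}{2}$ ($m{\left(U \right)} = - \frac{1}{2} + 8 = \frac{15}{2}$)
$\left(- \frac{-397}{-357} + m{\left(z \right)}\right)^{2} = \left(- \frac{-397}{-357} + \frac{15}{2}\right)^{2} = \left(- \frac{\left(-397\right) \left(-1\right)}{357} + \frac{15}{2}\right)^{2} = \left(\left(-1\right) \frac{397}{357} + \frac{15}{2}\right)^{2} = \left(- \frac{397}{357} + \frac{15}{2}\right)^{2} = \left(\frac{4561}{714}\right)^{2} = \frac{20802721}{509796}$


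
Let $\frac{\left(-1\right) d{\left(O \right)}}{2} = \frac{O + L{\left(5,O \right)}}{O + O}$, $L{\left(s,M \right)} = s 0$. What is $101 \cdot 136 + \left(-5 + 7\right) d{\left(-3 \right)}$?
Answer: $13734$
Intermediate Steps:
$L{\left(s,M \right)} = 0$
$d{\left(O \right)} = -1$ ($d{\left(O \right)} = - 2 \frac{O + 0}{O + O} = - 2 \frac{O}{2 O} = - 2 O \frac{1}{2 O} = \left(-2\right) \frac{1}{2} = -1$)
$101 \cdot 136 + \left(-5 + 7\right) d{\left(-3 \right)} = 101 \cdot 136 + \left(-5 + 7\right) \left(-1\right) = 13736 + 2 \left(-1\right) = 13736 - 2 = 13734$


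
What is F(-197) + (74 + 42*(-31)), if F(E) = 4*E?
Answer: -2016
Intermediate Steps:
F(-197) + (74 + 42*(-31)) = 4*(-197) + (74 + 42*(-31)) = -788 + (74 - 1302) = -788 - 1228 = -2016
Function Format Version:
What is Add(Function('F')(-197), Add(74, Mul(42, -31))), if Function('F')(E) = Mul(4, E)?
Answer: -2016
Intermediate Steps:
Add(Function('F')(-197), Add(74, Mul(42, -31))) = Add(Mul(4, -197), Add(74, Mul(42, -31))) = Add(-788, Add(74, -1302)) = Add(-788, -1228) = -2016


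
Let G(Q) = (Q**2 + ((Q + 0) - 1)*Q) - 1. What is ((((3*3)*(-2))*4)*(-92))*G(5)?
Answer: 291456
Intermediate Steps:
G(Q) = -1 + Q**2 + Q*(-1 + Q) (G(Q) = (Q**2 + (Q - 1)*Q) - 1 = (Q**2 + (-1 + Q)*Q) - 1 = (Q**2 + Q*(-1 + Q)) - 1 = -1 + Q**2 + Q*(-1 + Q))
((((3*3)*(-2))*4)*(-92))*G(5) = ((((3*3)*(-2))*4)*(-92))*(-1 - 1*5 + 2*5**2) = (((9*(-2))*4)*(-92))*(-1 - 5 + 2*25) = (-18*4*(-92))*(-1 - 5 + 50) = -72*(-92)*44 = 6624*44 = 291456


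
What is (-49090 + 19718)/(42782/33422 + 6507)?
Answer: -17529839/3884281 ≈ -4.5130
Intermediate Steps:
(-49090 + 19718)/(42782/33422 + 6507) = -29372/(42782*(1/33422) + 6507) = -29372/(21391/16711 + 6507) = -29372/108759868/16711 = -29372*16711/108759868 = -17529839/3884281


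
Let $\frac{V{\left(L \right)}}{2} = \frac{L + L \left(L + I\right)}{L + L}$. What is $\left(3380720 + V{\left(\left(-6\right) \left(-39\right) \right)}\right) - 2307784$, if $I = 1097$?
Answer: $1074268$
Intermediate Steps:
$V{\left(L \right)} = \frac{L + L \left(1097 + L\right)}{L}$ ($V{\left(L \right)} = 2 \frac{L + L \left(L + 1097\right)}{L + L} = 2 \frac{L + L \left(1097 + L\right)}{2 L} = \frac{L + L \left(1097 + L\right)}{L}$)
$\left(3380720 + V{\left(\left(-6\right) \left(-39\right) \right)}\right) - 2307784 = \left(3380720 + \left(1098 - -234\right)\right) - 2307784 = \left(3380720 + \left(1098 + 234\right)\right) - 2307784 = \left(3380720 + 1332\right) - 2307784 = 3382052 - 2307784 = 1074268$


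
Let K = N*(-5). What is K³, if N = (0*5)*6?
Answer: 0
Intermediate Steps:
N = 0 (N = 0*6 = 0)
K = 0 (K = 0*(-5) = 0)
K³ = 0³ = 0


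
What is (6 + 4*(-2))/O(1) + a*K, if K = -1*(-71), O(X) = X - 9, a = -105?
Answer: -29819/4 ≈ -7454.8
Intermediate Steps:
O(X) = -9 + X
K = 71
(6 + 4*(-2))/O(1) + a*K = (6 + 4*(-2))/(-9 + 1) - 105*71 = (6 - 8)/(-8) - 7455 = -2*(-1/8) - 7455 = 1/4 - 7455 = -29819/4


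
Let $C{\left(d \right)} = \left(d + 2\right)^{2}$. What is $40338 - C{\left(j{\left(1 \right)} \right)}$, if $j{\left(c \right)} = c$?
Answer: $40329$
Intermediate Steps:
$C{\left(d \right)} = \left(2 + d\right)^{2}$
$40338 - C{\left(j{\left(1 \right)} \right)} = 40338 - \left(2 + 1\right)^{2} = 40338 - 3^{2} = 40338 - 9 = 40329$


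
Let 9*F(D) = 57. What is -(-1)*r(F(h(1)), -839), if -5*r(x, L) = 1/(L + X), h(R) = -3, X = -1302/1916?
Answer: 958/4022065 ≈ 0.00023819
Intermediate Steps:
X = -651/958 (X = -1302*1/1916 = -651/958 ≈ -0.67954)
F(D) = 19/3 (F(D) = (⅑)*57 = 19/3)
r(x, L) = -1/(5*(-651/958 + L)) (r(x, L) = -1/(5*(L - 651/958)) = -1/(5*(-651/958 + L)))
-(-1)*r(F(h(1)), -839) = -(-1)*(-958/(-3255 + 4790*(-839))) = -(-1)*(-958/(-3255 - 4018810)) = -(-1)*(-958/(-4022065)) = -(-1)*(-958*(-1/4022065)) = -(-1)*958/4022065 = -1*(-958/4022065) = 958/4022065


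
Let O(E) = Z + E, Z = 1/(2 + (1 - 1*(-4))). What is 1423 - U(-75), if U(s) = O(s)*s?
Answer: -29339/7 ≈ -4191.3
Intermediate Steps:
Z = ⅐ (Z = 1/(2 + (1 + 4)) = 1/(2 + 5) = 1/7 = ⅐ ≈ 0.14286)
O(E) = ⅐ + E
U(s) = s*(⅐ + s) (U(s) = (⅐ + s)*s = s*(⅐ + s))
1423 - U(-75) = 1423 - (-75)*(⅐ - 75) = 1423 - (-75)*(-524)/7 = 1423 - 1*39300/7 = 1423 - 39300/7 = -29339/7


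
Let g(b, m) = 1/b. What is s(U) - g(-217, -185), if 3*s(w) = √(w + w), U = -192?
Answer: 1/217 + 8*I*√6/3 ≈ 0.0046083 + 6.532*I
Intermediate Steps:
s(w) = √2*√w/3 (s(w) = √(w + w)/3 = √(2*w)/3 = (√2*√w)/3 = √2*√w/3)
s(U) - g(-217, -185) = √2*√(-192)/3 - 1/(-217) = √2*(8*I*√3)/3 - 1*(-1/217) = 8*I*√6/3 + 1/217 = 1/217 + 8*I*√6/3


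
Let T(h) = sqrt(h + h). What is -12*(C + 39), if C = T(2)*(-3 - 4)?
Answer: -300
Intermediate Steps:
T(h) = sqrt(2)*sqrt(h) (T(h) = sqrt(2*h) = sqrt(2)*sqrt(h))
C = -14 (C = (sqrt(2)*sqrt(2))*(-3 - 4) = 2*(-7) = -14)
-12*(C + 39) = -12*(-14 + 39) = -12*25 = -300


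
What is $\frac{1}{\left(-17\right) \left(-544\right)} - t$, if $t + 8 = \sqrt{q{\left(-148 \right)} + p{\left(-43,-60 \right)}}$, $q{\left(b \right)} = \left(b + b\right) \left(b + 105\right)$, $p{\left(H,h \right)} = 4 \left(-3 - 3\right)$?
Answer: $\frac{73985}{9248} - 4 \sqrt{794} \approx -104.71$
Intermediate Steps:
$p{\left(H,h \right)} = -24$ ($p{\left(H,h \right)} = 4 \left(-6\right) = -24$)
$q{\left(b \right)} = 2 b \left(105 + b\right)$
$t = -8 + 4 \sqrt{794}$ ($t = -8 + \sqrt{2 \left(-148\right) \left(105 - 148\right) - 24} = -8 + \sqrt{2 \left(-148\right) \left(-43\right) - 24} = -8 + \sqrt{12728 - 24} = -8 + \sqrt{12704} = -8 + 4 \sqrt{794} \approx 104.71$)
$\frac{1}{\left(-17\right) \left(-544\right)} - t = \frac{1}{\left(-17\right) \left(-544\right)} - \left(-8 + 4 \sqrt{794}\right) = \frac{1}{9248} + \left(8 - 4 \sqrt{794}\right) = \frac{73985}{9248} - 4 \sqrt{794}$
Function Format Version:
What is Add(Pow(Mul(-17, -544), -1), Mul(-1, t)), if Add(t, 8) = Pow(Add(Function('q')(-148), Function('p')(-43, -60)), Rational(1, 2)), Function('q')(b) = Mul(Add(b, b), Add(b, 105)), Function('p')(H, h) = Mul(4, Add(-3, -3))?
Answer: Add(Rational(73985, 9248), Mul(-4, Pow(794, Rational(1, 2)))) ≈ -104.71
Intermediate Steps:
Function('p')(H, h) = -24 (Function('p')(H, h) = Mul(4, -6) = -24)
Function('q')(b) = Mul(2, b, Add(105, b)) (Function('q')(b) = Mul(Mul(2, b), Add(105, b)) = Mul(2, b, Add(105, b)))
t = Add(-8, Mul(4, Pow(794, Rational(1, 2)))) (t = Add(-8, Pow(Add(Mul(2, -148, Add(105, -148)), -24), Rational(1, 2))) = Add(-8, Pow(Add(Mul(2, -148, -43), -24), Rational(1, 2))) = Add(-8, Pow(Add(12728, -24), Rational(1, 2))) = Add(-8, Pow(12704, Rational(1, 2))) = Add(-8, Mul(4, Pow(794, Rational(1, 2)))) ≈ 104.71)
Add(Pow(Mul(-17, -544), -1), Mul(-1, t)) = Add(Pow(Mul(-17, -544), -1), Mul(-1, Add(-8, Mul(4, Pow(794, Rational(1, 2)))))) = Add(Pow(9248, -1), Add(8, Mul(-4, Pow(794, Rational(1, 2))))) = Add(Rational(1, 9248), Add(8, Mul(-4, Pow(794, Rational(1, 2))))) = Add(Rational(73985, 9248), Mul(-4, Pow(794, Rational(1, 2))))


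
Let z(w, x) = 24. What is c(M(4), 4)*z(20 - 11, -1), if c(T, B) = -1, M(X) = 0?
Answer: -24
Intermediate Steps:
c(M(4), 4)*z(20 - 11, -1) = -1*24 = -24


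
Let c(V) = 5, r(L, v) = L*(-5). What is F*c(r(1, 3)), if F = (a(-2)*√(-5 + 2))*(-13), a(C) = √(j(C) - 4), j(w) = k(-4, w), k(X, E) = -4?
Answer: 130*√6 ≈ 318.43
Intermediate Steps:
j(w) = -4
r(L, v) = -5*L
a(C) = 2*I*√2 (a(C) = √(-4 - 4) = √(-8) = 2*I*√2)
F = 26*√6 (F = ((2*I*√2)*√(-5 + 2))*(-13) = ((2*I*√2)*√(-3))*(-13) = ((2*I*√2)*(I*√3))*(-13) = -2*√6*(-13) = 26*√6 ≈ 63.687)
F*c(r(1, 3)) = (26*√6)*5 = 130*√6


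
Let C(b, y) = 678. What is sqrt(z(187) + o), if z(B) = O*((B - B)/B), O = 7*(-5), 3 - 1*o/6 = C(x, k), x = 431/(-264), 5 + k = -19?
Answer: 45*I*sqrt(2) ≈ 63.64*I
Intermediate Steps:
k = -24 (k = -5 - 19 = -24)
x = -431/264 (x = 431*(-1/264) = -431/264 ≈ -1.6326)
o = -4050 (o = 18 - 6*678 = 18 - 4068 = -4050)
O = -35
z(B) = 0 (z(B) = -35*(B - B)/B = -0/B = -35*0 = 0)
sqrt(z(187) + o) = sqrt(0 - 4050) = sqrt(-4050) = 45*I*sqrt(2)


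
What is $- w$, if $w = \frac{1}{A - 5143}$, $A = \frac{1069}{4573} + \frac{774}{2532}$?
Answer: $\frac{1929806}{9923951223} \approx 0.00019446$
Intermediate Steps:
$A = \frac{1041035}{1929806}$ ($A = 1069 \cdot \frac{1}{4573} + 774 \cdot \frac{1}{2532} = \frac{1069}{4573} + \frac{129}{422} = \frac{1041035}{1929806} \approx 0.53945$)
$w = - \frac{1929806}{9923951223}$ ($w = \frac{1}{\frac{1041035}{1929806} - 5143} = \frac{1}{- \frac{9923951223}{1929806}} = - \frac{1929806}{9923951223} \approx -0.00019446$)
$- w = \left(-1\right) \left(- \frac{1929806}{9923951223}\right) = \frac{1929806}{9923951223}$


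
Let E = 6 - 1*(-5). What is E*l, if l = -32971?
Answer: -362681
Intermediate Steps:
E = 11 (E = 6 + 5 = 11)
E*l = 11*(-32971) = -362681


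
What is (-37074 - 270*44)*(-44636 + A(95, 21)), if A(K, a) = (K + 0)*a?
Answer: 2087447514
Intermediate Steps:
A(K, a) = K*a
(-37074 - 270*44)*(-44636 + A(95, 21)) = (-37074 - 270*44)*(-44636 + 95*21) = (-37074 - 11880)*(-44636 + 1995) = -48954*(-42641) = 2087447514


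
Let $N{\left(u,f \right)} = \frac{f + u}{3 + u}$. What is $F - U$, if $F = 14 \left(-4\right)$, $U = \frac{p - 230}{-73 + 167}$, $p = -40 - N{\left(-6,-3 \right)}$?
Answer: $- \frac{4991}{94} \approx -53.096$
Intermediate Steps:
$N{\left(u,f \right)} = \frac{f + u}{3 + u}$
$p = -43$ ($p = -40 - \frac{-3 - 6}{3 - 6} = -40 - \frac{1}{-3} \left(-9\right) = -40 - \left(- \frac{1}{3}\right) \left(-9\right) = -40 - 3 = -43$)
$U = - \frac{273}{94}$ ($U = \frac{-43 - 230}{-73 + 167} = - \frac{273}{94} \approx -2.9043$)
$F = -56$
$F - U = -56 - - \frac{273}{94} = -56 + \frac{273}{94} = - \frac{4991}{94}$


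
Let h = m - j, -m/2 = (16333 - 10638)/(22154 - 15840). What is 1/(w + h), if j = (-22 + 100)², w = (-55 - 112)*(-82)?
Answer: 3157/24019075 ≈ 0.00013144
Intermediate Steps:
w = 13694 (w = -167*(-82) = 13694)
m = -5695/3157 (m = -2*(16333 - 10638)/(22154 - 15840) = -11390/6314 = -2*5695/6314 = -5695/3157 ≈ -1.8039)
j = 6084 (j = 78² = 6084)
h = -19212883/3157 (h = -5695/3157 - 1*6084 = -5695/3157 - 6084 = -19212883/3157 ≈ -6085.8)
1/(w + h) = 1/(13694 - 19212883/3157) = 1/(24019075/3157) = 3157/24019075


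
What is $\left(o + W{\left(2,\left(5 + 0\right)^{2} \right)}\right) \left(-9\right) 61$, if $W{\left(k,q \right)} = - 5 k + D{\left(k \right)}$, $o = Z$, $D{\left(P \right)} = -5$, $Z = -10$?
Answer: $13725$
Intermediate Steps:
$o = -10$
$W{\left(k,q \right)} = -5 - 5 k$ ($W{\left(k,q \right)} = - 5 k - 5 = -5 - 5 k$)
$\left(o + W{\left(2,\left(5 + 0\right)^{2} \right)}\right) \left(-9\right) 61 = \left(-10 - 15\right) \left(-9\right) 61 = \left(-25\right) \left(-9\right) 61 = 225 \cdot 61 = 13725$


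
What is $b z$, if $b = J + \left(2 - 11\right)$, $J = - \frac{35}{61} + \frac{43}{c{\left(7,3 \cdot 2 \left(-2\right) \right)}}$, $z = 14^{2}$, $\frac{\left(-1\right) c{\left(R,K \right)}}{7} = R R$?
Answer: $- \frac{811740}{427} \approx -1901.0$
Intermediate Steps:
$c{\left(R,K \right)} = - 7 R^{2}$ ($c{\left(R,K \right)} = - 7 R R = - 7 R^{2}$)
$z = 196$
$J = - \frac{14628}{20923}$ ($J = - \frac{35}{61} + \frac{43}{\left(-7\right) 7^{2}} = \left(-35\right) \frac{1}{61} + \frac{43}{\left(-7\right) 49} = - \frac{35}{61} + \frac{43}{-343} = - \frac{35}{61} + 43 \left(- \frac{1}{343}\right) = - \frac{35}{61} - \frac{43}{343} = - \frac{14628}{20923} \approx -0.69913$)
$b = - \frac{202935}{20923}$ ($b = - \frac{14628}{20923} + \left(2 - 11\right) = - \frac{14628}{20923} - 9 = - \frac{202935}{20923} \approx -9.6991$)
$b z = \left(- \frac{202935}{20923}\right) 196 = - \frac{811740}{427}$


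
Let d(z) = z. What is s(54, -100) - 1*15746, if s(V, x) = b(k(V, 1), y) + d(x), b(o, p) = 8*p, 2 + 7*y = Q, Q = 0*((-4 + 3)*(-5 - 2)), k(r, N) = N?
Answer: -110938/7 ≈ -15848.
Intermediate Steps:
Q = 0 (Q = 0*(-1*(-7)) = 0*7 = 0)
y = -2/7 (y = -2/7 + (1/7)*0 = -2/7 + 0 = -2/7 ≈ -0.28571)
s(V, x) = -16/7 + x (s(V, x) = 8*(-2/7) + x = -16/7 + x)
s(54, -100) - 1*15746 = (-16/7 - 100) - 1*15746 = -716/7 - 15746 = -110938/7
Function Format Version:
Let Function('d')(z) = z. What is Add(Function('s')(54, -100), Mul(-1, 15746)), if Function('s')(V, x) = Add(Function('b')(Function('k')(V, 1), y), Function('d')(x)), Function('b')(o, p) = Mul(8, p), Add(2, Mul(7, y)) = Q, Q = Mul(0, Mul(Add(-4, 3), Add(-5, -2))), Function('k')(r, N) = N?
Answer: Rational(-110938, 7) ≈ -15848.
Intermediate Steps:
Q = 0 (Q = Mul(0, Mul(-1, -7)) = Mul(0, 7) = 0)
y = Rational(-2, 7) (y = Add(Rational(-2, 7), Mul(Rational(1, 7), 0)) = Add(Rational(-2, 7), 0) = Rational(-2, 7) ≈ -0.28571)
Function('s')(V, x) = Add(Rational(-16, 7), x) (Function('s')(V, x) = Add(Mul(8, Rational(-2, 7)), x) = Add(Rational(-16, 7), x))
Add(Function('s')(54, -100), Mul(-1, 15746)) = Add(Add(Rational(-16, 7), -100), Mul(-1, 15746)) = Add(Rational(-716, 7), -15746) = Rational(-110938, 7)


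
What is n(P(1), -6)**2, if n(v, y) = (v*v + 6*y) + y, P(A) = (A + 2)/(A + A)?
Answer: 25281/16 ≈ 1580.1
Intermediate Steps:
P(A) = (2 + A)/(2*A) (P(A) = (2 + A)/((2*A)) = (2 + A)*(1/(2*A)) = (2 + A)/(2*A))
n(v, y) = v**2 + 7*y (n(v, y) = (v**2 + 6*y) + y = v**2 + 7*y)
n(P(1), -6)**2 = (((1/2)*(2 + 1)/1)**2 + 7*(-6))**2 = (((1/2)*1*3)**2 - 42)**2 = ((3/2)**2 - 42)**2 = (9/4 - 42)**2 = (-159/4)**2 = 25281/16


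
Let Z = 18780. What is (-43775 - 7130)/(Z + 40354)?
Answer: -50905/59134 ≈ -0.86084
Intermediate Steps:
(-43775 - 7130)/(Z + 40354) = (-43775 - 7130)/(18780 + 40354) = -50905/59134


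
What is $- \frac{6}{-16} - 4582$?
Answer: $- \frac{36653}{8} \approx -4581.6$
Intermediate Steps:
$- \frac{6}{-16} - 4582 = \left(-6\right) \left(- \frac{1}{16}\right) - 4582 = \frac{3}{8} - 4582 = - \frac{36653}{8}$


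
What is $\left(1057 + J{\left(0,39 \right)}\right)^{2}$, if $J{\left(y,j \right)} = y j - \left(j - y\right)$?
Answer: $1036324$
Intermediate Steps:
$J{\left(y,j \right)} = y - j + j y$ ($J{\left(y,j \right)} = j y - \left(j - y\right) = y - j + j y$)
$\left(1057 + J{\left(0,39 \right)}\right)^{2} = \left(1057 + \left(0 - 39 + 39 \cdot 0\right)\right)^{2} = \left(1057 + \left(0 - 39 + 0\right)\right)^{2} = \left(1057 - 39\right)^{2} = 1018^{2} = 1036324$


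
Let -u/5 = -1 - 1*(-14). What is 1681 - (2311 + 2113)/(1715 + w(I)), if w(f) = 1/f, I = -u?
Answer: 46775899/27869 ≈ 1678.4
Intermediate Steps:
u = -65 (u = -5*(-1 - 1*(-14)) = -5*(-1 + 14) = -5*13 = -65)
I = 65 (I = -1*(-65) = 65)
1681 - (2311 + 2113)/(1715 + w(I)) = 1681 - (2311 + 2113)/(1715 + 1/65) = 1681 - 4424/(1715 + 1/65) = 1681 - 4424/111476/65 = 1681 - 4424*65/111476 = 1681 - 1*71890/27869 = 1681 - 71890/27869 = 46775899/27869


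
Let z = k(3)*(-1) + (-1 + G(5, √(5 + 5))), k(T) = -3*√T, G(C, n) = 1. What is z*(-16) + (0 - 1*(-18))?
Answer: 18 - 48*√3 ≈ -65.138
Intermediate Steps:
z = 3*√3 (z = -3*√3*(-1) + (-1 + 1) = 3*√3 + 0 = 3*√3 ≈ 5.1962)
z*(-16) + (0 - 1*(-18)) = (3*√3)*(-16) + (0 - 1*(-18)) = -48*√3 + (0 + 18) = -48*√3 + 18 = 18 - 48*√3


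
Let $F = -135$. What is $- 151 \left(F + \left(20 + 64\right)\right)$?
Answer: $7701$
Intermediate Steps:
$- 151 \left(F + \left(20 + 64\right)\right) = - 151 \left(-135 + \left(20 + 64\right)\right) = - 151 \left(-135 + 84\right) = \left(-151\right) \left(-51\right) = 7701$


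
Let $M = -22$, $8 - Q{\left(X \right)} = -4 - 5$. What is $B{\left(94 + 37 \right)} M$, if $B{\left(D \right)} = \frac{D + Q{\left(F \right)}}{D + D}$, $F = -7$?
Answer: $- \frac{1628}{131} \approx -12.427$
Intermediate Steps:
$Q{\left(X \right)} = 17$ ($Q{\left(X \right)} = 8 - \left(-4 - 5\right) = 8 - -9 = 8 + 9 = 17$)
$B{\left(D \right)} = \frac{17 + D}{2 D}$ ($B{\left(D \right)} = \frac{D + 17}{D + D} = \frac{17 + D}{2 D}$)
$B{\left(94 + 37 \right)} M = \frac{17 + \left(94 + 37\right)}{2 \left(94 + 37\right)} \left(-22\right) = \frac{17 + 131}{2 \cdot 131} \left(-22\right) = \frac{1}{2} \cdot \frac{1}{131} \cdot 148 \left(-22\right) = \frac{74}{131} \left(-22\right) = - \frac{1628}{131}$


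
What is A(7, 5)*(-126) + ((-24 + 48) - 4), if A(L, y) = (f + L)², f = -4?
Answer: -1114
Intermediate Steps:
A(L, y) = (-4 + L)²
A(7, 5)*(-126) + ((-24 + 48) - 4) = (-4 + 7)²*(-126) + ((-24 + 48) - 4) = 3²*(-126) + (24 - 4) = 9*(-126) + 20 = -1134 + 20 = -1114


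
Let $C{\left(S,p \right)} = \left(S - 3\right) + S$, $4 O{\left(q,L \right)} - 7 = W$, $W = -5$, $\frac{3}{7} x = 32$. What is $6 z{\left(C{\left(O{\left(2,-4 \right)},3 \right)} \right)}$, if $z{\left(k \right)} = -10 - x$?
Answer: $-508$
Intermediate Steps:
$x = \frac{224}{3}$ ($x = \frac{7}{3} \cdot 32 = \frac{224}{3} \approx 74.667$)
$O{\left(q,L \right)} = \frac{1}{2}$ ($O{\left(q,L \right)} = \frac{7}{4} + \frac{1}{4} \left(-5\right) = \frac{7}{4} - \frac{5}{4} = \frac{1}{2}$)
$C{\left(S,p \right)} = -3 + 2 S$ ($C{\left(S,p \right)} = \left(-3 + S\right) + S = -3 + 2 S$)
$z{\left(k \right)} = - \frac{254}{3}$ ($z{\left(k \right)} = -10 - \frac{224}{3} = - \frac{254}{3}$)
$6 z{\left(C{\left(O{\left(2,-4 \right)},3 \right)} \right)} = 6 \left(- \frac{254}{3}\right) = -508$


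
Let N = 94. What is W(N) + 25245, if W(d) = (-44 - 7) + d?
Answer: 25288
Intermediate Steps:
W(d) = -51 + d
W(N) + 25245 = (-51 + 94) + 25245 = 43 + 25245 = 25288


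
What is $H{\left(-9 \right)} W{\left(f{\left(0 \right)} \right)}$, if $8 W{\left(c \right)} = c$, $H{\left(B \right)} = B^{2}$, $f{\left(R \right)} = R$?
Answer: $0$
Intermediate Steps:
$W{\left(c \right)} = \frac{c}{8}$
$H{\left(-9 \right)} W{\left(f{\left(0 \right)} \right)} = \left(-9\right)^{2} \cdot \frac{1}{8} \cdot 0 = 81 \cdot 0 = 0$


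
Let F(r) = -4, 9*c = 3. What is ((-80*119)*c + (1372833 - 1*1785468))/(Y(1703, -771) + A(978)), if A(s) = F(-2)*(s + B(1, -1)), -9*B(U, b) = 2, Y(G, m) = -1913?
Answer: 3742275/52417 ≈ 71.394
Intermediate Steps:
c = ⅓ (c = (⅑)*3 = ⅓ ≈ 0.33333)
B(U, b) = -2/9 (B(U, b) = -⅑*2 = -2/9)
A(s) = 8/9 - 4*s (A(s) = -4*(s - 2/9) = -4*(-2/9 + s) = 8/9 - 4*s)
((-80*119)*c + (1372833 - 1*1785468))/(Y(1703, -771) + A(978)) = (-80*119*(⅓) + (1372833 - 1*1785468))/(-1913 + (8/9 - 4*978)) = (-9520*⅓ + (1372833 - 1785468))/(-1913 + (8/9 - 3912)) = (-9520/3 - 412635)/(-1913 - 35200/9) = -1247425/(3*(-52417/9)) = -1247425/3*(-9/52417) = 3742275/52417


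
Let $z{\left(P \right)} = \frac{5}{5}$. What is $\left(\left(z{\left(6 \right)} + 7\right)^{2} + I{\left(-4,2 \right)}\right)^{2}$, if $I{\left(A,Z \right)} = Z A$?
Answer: $3136$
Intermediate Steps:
$z{\left(P \right)} = 1$ ($z{\left(P \right)} = 5 \cdot \frac{1}{5} = 1$)
$I{\left(A,Z \right)} = A Z$
$\left(\left(z{\left(6 \right)} + 7\right)^{2} + I{\left(-4,2 \right)}\right)^{2} = \left(\left(1 + 7\right)^{2} - 8\right)^{2} = \left(8^{2} - 8\right)^{2} = \left(64 - 8\right)^{2} = 56^{2} = 3136$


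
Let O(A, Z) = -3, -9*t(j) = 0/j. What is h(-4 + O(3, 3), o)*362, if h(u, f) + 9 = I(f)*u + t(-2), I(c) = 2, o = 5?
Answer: -8326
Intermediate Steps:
t(j) = 0 (t(j) = -0/j = -⅑*0 = 0)
h(u, f) = -9 + 2*u (h(u, f) = -9 + (2*u + 0) = -9 + 2*u)
h(-4 + O(3, 3), o)*362 = (-9 + 2*(-4 - 3))*362 = (-9 + 2*(-7))*362 = (-9 - 14)*362 = -23*362 = -8326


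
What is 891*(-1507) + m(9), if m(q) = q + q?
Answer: -1342719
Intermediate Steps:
m(q) = 2*q
891*(-1507) + m(9) = 891*(-1507) + 2*9 = -1342737 + 18 = -1342719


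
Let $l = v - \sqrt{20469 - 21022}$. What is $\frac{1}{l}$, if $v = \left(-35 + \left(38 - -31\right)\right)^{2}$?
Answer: $\frac{1156}{1336889} + \frac{i \sqrt{553}}{1336889} \approx 0.00086469 + 1.759 \cdot 10^{-5} i$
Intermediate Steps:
$v = 1156$ ($v = \left(-35 + \left(38 + 31\right)\right)^{2} = \left(-35 + 69\right)^{2} = 34^{2} = 1156$)
$l = 1156 - i \sqrt{553}$ ($l = 1156 - \sqrt{20469 - 21022} = 1156 - \sqrt{-553} = 1156 - i \sqrt{553} \approx 1156.0 - 23.516 i$)
$\frac{1}{l} = \frac{1}{1156 - i \sqrt{553}}$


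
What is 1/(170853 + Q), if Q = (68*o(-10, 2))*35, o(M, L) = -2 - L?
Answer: 1/161333 ≈ 6.1984e-6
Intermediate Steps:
Q = -9520 (Q = (68*(-2 - 1*2))*35 = (68*(-2 - 2))*35 = (68*(-4))*35 = -272*35 = -9520)
1/(170853 + Q) = 1/(170853 - 9520) = 1/161333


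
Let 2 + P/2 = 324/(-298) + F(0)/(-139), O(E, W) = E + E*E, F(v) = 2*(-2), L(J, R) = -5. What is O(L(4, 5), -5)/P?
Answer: -103555/31672 ≈ -3.2696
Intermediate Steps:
F(v) = -4
O(E, W) = E + E²
P = -126688/20711 (P = -4 + 2*(324/(-298) - 4/(-139)) = -4 + 2*(324*(-1/298) - 4*(-1/139)) = -4 + 2*(-162/149 + 4/139) = -4 + 2*(-21922/20711) = -4 - 43844/20711 = -126688/20711 ≈ -6.1169)
O(L(4, 5), -5)/P = (-5*(1 - 5))/(-126688/20711) = -5*(-4)*(-20711/126688) = 20*(-20711/126688) = -103555/31672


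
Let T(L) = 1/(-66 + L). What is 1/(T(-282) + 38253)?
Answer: 348/13312043 ≈ 2.6142e-5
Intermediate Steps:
1/(T(-282) + 38253) = 1/(1/(-66 - 282) + 38253) = 1/(1/(-348) + 38253) = 1/(-1/348 + 38253) = 1/(13312043/348) = 348/13312043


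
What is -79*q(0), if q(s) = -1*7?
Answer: 553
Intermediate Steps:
q(s) = -7
-79*q(0) = -79*(-7) = 553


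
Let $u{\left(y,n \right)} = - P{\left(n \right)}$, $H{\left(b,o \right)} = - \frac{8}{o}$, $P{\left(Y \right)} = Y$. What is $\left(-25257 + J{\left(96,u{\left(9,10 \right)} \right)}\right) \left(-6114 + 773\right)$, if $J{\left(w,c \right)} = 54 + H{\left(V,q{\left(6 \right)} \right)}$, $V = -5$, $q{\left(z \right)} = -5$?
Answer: $\frac{673003387}{5} \approx 1.346 \cdot 10^{8}$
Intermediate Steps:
$u{\left(y,n \right)} = - n$
$J{\left(w,c \right)} = \frac{278}{5}$ ($J{\left(w,c \right)} = 54 - \frac{8}{-5} = 54 - - \frac{8}{5} = 54 + \frac{8}{5} = \frac{278}{5}$)
$\left(-25257 + J{\left(96,u{\left(9,10 \right)} \right)}\right) \left(-6114 + 773\right) = \left(-25257 + \frac{278}{5}\right) \left(-6114 + 773\right) = \left(- \frac{126007}{5}\right) \left(-5341\right) = \frac{673003387}{5}$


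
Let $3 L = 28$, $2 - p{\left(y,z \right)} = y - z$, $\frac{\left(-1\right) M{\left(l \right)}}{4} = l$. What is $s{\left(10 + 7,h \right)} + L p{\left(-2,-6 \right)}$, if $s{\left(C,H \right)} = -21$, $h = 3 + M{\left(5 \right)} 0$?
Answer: $- \frac{119}{3} \approx -39.667$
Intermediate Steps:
$M{\left(l \right)} = - 4 l$
$h = 3$ ($h = 3 + \left(-4\right) 5 \cdot 0 = 3 - 0 = 3 + 0 = 3$)
$p{\left(y,z \right)} = 2 + z - y$ ($p{\left(y,z \right)} = 2 - \left(y - z\right) = 2 + z - y$)
$L = \frac{28}{3}$ ($L = \frac{1}{3} \cdot 28 = \frac{28}{3} \approx 9.3333$)
$s{\left(10 + 7,h \right)} + L p{\left(-2,-6 \right)} = -21 + \frac{28 \left(2 - 6 - -2\right)}{3} = -21 + \frac{28 \left(2 - 6 + 2\right)}{3} = -21 + \frac{28}{3} \left(-2\right) = -21 - \frac{56}{3} = - \frac{119}{3}$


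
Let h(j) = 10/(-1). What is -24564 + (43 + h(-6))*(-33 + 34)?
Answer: -24531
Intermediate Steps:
h(j) = -10 (h(j) = 10*(-1) = -10)
-24564 + (43 + h(-6))*(-33 + 34) = -24564 + (43 - 10)*(-33 + 34) = -24564 + 33*1 = -24564 + 33 = -24531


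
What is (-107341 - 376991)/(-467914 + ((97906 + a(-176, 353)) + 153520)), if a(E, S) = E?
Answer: 121083/54166 ≈ 2.2354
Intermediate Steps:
(-107341 - 376991)/(-467914 + ((97906 + a(-176, 353)) + 153520)) = (-107341 - 376991)/(-467914 + ((97906 - 176) + 153520)) = -484332/(-467914 + (97730 + 153520)) = -484332/(-467914 + 251250) = -484332/(-216664) = -484332*(-1/216664) = 121083/54166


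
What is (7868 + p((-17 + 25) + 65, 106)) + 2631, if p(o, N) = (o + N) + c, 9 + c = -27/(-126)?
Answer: 149369/14 ≈ 10669.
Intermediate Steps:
c = -123/14 (c = -9 - 27/(-126) = -9 - 27*(-1/126) = -9 + 3/14 = -123/14 ≈ -8.7857)
p(o, N) = -123/14 + N + o (p(o, N) = (o + N) - 123/14 = (N + o) - 123/14 = -123/14 + N + o)
(7868 + p((-17 + 25) + 65, 106)) + 2631 = (7868 + (-123/14 + 106 + ((-17 + 25) + 65))) + 2631 = (7868 + (-123/14 + 106 + (8 + 65))) + 2631 = (7868 + (-123/14 + 106 + 73)) + 2631 = (7868 + 2383/14) + 2631 = 112535/14 + 2631 = 149369/14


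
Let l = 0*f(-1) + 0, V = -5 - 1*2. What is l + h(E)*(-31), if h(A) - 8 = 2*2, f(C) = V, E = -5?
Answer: -372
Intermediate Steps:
V = -7 (V = -5 - 2 = -7)
f(C) = -7
h(A) = 12 (h(A) = 8 + 2*2 = 8 + 4 = 12)
l = 0 (l = 0*(-7) + 0 = 0 + 0 = 0)
l + h(E)*(-31) = 0 + 12*(-31) = 0 - 372 = -372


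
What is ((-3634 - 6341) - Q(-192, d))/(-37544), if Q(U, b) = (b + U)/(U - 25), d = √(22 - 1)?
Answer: 2164767/8147048 - √21/8147048 ≈ 0.26571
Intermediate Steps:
d = √21 ≈ 4.5826
Q(U, b) = (U + b)/(-25 + U)
((-3634 - 6341) - Q(-192, d))/(-37544) = ((-3634 - 6341) - (-192 + √21)/(-25 - 192))/(-37544) = (-9975 - (-192 + √21)/(-217))*(-1/37544) = (-9975 - (-1)*(-192 + √21)/217)*(-1/37544) = (-9975 - (192/217 - √21/217))*(-1/37544) = (-9975 + (-192/217 + √21/217))*(-1/37544) = (-2164767/217 + √21/217)*(-1/37544) = 2164767/8147048 - √21/8147048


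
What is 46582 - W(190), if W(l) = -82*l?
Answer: 62162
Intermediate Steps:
46582 - W(190) = 46582 - (-82)*190 = 46582 - 1*(-15580) = 46582 + 15580 = 62162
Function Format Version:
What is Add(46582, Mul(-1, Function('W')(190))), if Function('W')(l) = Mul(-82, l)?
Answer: 62162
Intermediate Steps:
Add(46582, Mul(-1, Function('W')(190))) = Add(46582, Mul(-1, Mul(-82, 190))) = Add(46582, Mul(-1, -15580)) = Add(46582, 15580) = 62162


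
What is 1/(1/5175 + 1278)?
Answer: 5175/6613651 ≈ 0.00078247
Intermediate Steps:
1/(1/5175 + 1278) = 1/(6613651/5175) = 5175/6613651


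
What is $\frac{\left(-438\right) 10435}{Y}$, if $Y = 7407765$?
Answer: $- \frac{304702}{493851} \approx -0.61699$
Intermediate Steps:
$\frac{\left(-438\right) 10435}{Y} = \frac{\left(-438\right) 10435}{7407765} = \left(-4570530\right) \frac{1}{7407765} = - \frac{304702}{493851}$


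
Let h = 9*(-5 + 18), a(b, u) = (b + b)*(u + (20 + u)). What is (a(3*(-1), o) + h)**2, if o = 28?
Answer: 114921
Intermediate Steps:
a(b, u) = 2*b*(20 + 2*u) (a(b, u) = (2*b)*(20 + 2*u) = 2*b*(20 + 2*u))
h = 117 (h = 9*13 = 117)
(a(3*(-1), o) + h)**2 = (4*(3*(-1))*(10 + 28) + 117)**2 = (4*(-3)*38 + 117)**2 = (-456 + 117)**2 = (-339)**2 = 114921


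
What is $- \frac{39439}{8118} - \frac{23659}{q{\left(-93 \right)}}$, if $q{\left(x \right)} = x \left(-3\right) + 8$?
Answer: $- \frac{4960555}{56826} \approx -87.294$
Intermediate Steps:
$q{\left(x \right)} = 8 - 3 x$ ($q{\left(x \right)} = - 3 x + 8 = 8 - 3 x$)
$- \frac{39439}{8118} - \frac{23659}{q{\left(-93 \right)}} = - \frac{39439}{8118} - \frac{23659}{8 - -279} = \left(-39439\right) \frac{1}{8118} - \frac{23659}{8 + 279} = - \frac{39439}{8118} - \frac{23659}{287} = - \frac{4960555}{56826}$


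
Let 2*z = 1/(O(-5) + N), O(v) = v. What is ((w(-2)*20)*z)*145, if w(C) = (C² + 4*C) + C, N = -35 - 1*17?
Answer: 2900/19 ≈ 152.63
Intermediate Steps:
N = -52 (N = -35 - 17 = -52)
z = -1/114 (z = 1/(2*(-5 - 52)) = (½)/(-57) = (½)*(-1/57) = -1/114 ≈ -0.0087719)
w(C) = C² + 5*C
((w(-2)*20)*z)*145 = ((-2*(5 - 2)*20)*(-1/114))*145 = ((-2*3*20)*(-1/114))*145 = (-6*20*(-1/114))*145 = -120*(-1/114)*145 = (20/19)*145 = 2900/19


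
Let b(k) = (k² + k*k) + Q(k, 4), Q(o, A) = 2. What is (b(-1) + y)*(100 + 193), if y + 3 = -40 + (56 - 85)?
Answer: -19924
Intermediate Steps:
b(k) = 2 + 2*k² (b(k) = (k² + k*k) + 2 = (k² + k²) + 2 = 2*k² + 2 = 2 + 2*k²)
y = -72 (y = -3 + (-40 + (56 - 85)) = -3 + (-40 - 29) = -3 - 69 = -72)
(b(-1) + y)*(100 + 193) = ((2 + 2*(-1)²) - 72)*(100 + 193) = ((2 + 2*1) - 72)*293 = ((2 + 2) - 72)*293 = (4 - 72)*293 = -68*293 = -19924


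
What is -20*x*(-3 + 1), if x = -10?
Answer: -400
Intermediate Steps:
-20*x*(-3 + 1) = -(-200)*(-3 + 1) = -(-200)*(-2) = -20*20 = -400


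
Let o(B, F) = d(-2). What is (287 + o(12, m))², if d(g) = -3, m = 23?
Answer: 80656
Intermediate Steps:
o(B, F) = -3
(287 + o(12, m))² = (287 - 3)² = 284² = 80656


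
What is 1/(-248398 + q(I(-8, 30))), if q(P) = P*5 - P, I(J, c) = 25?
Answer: -1/248298 ≈ -4.0274e-6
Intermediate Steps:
q(P) = 4*P (q(P) = 5*P - P = 4*P)
1/(-248398 + q(I(-8, 30))) = 1/(-248398 + 4*25) = 1/(-248398 + 100) = 1/(-248298) = -1/248298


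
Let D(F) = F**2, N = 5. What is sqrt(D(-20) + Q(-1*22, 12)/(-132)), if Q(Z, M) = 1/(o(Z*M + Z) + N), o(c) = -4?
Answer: sqrt(1742367)/66 ≈ 20.000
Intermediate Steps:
Q(Z, M) = 1 (Q(Z, M) = 1/(-4 + 5) = 1/1 = 1)
sqrt(D(-20) + Q(-1*22, 12)/(-132)) = sqrt((-20)**2 + 1/(-132)) = sqrt(400 + 1*(-1/132)) = sqrt(400 - 1/132) = sqrt(52799/132) = sqrt(1742367)/66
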